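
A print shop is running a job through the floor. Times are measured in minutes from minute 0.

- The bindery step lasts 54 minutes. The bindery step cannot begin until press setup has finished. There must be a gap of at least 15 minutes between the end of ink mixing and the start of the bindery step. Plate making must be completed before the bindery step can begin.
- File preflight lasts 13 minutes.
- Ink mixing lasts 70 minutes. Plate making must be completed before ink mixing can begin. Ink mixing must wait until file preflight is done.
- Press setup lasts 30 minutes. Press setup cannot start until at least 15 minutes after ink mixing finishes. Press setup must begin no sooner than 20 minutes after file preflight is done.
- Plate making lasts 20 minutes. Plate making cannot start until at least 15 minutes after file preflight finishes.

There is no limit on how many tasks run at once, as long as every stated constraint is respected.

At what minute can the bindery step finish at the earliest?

217

File preflight has no prerequisites, so it starts at minute 0 and finishes at minute 13.
Plate making cannot begin until file preflight (finishes minute 13, plus 15-minute gap → minute 28). It runs from minute 28 to 28 + 20 = minute 48.
Ink mixing cannot start until plate making (finishes minute 48); file preflight (finishes minute 13). The controlling bound is minute 48, so ink mixing finishes at 48 + 70 = minute 118.
Press setup has to wait for ink mixing (finishes minute 118, plus 15-minute gap → minute 133); file preflight (finishes minute 13, plus 20-minute gap → minute 33). The latest of these is minute 133, so press setup runs minute 133 to 133 + 30 = minute 163.
The bindery step needs all of press setup (finishes minute 163); ink mixing (finishes minute 118, plus 15-minute gap → minute 133); plate making (finishes minute 48). That puts its earliest start at minute 163; it finishes at 163 + 54 = minute 217.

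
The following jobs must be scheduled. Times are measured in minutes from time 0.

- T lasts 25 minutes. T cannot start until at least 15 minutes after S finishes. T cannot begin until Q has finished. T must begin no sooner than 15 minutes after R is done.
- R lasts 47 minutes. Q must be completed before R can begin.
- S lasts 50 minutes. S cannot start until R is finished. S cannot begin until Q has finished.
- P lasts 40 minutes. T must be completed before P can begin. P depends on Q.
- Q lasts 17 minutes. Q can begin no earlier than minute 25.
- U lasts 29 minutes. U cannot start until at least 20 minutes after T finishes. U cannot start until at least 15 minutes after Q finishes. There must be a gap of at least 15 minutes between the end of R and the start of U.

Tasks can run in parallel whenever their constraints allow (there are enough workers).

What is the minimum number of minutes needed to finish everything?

228

Q cannot begin until its own release at minute 25. It runs from minute 25 to 25 + 17 = minute 42.
R cannot begin until Q (finishes minute 42). It runs from minute 42 to 42 + 47 = minute 89.
S cannot start until R (finishes minute 89); Q (finishes minute 42). The controlling bound is minute 89, so S finishes at 89 + 50 = minute 139.
For T: S (finishes minute 139, plus 15-minute gap → minute 154); Q (finishes minute 42); R (finishes minute 89, plus 15-minute gap → minute 104). Taking the maximum gives a start of minute 154, and it finishes at 154 + 25 = minute 179.
U has to wait for T (finishes minute 179, plus 20-minute gap → minute 199); Q (finishes minute 42, plus 15-minute gap → minute 57); R (finishes minute 89, plus 15-minute gap → minute 104). The latest of these is minute 199, so U runs minute 199 to 199 + 29 = minute 228.
P has to wait for T (finishes minute 179); Q (finishes minute 42). The latest of these is minute 179, so P runs minute 179 to 179 + 40 = minute 219.
All tasks are finished once the last one completes. Finish times: P at 219, Q at 42, R at 89, S at 139, T at 179, U at 228. The latest is minute 228.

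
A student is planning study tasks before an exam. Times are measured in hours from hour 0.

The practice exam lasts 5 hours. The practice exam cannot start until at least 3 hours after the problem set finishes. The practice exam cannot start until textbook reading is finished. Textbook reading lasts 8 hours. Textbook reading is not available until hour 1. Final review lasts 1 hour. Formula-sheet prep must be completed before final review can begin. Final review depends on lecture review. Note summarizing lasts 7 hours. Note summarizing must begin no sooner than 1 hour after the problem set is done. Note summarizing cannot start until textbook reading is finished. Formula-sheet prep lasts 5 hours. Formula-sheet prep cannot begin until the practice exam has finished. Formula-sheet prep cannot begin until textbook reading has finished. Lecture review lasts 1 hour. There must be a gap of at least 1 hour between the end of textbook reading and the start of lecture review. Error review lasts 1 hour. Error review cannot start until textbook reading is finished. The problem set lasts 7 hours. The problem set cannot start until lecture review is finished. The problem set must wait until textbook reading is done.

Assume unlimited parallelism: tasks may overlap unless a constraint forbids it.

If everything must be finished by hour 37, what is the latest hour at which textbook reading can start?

To finish by hour 37, final review (duration 1) must start no later than hour 36.
Formula-sheet prep has to be done before final review (must start by hour 36). That means finishing by hour 36, i.e. starting by 36 − 5 = hour 31.
The practice exam must finish before formula-sheet prep (must start by hour 31). With a 5-hour duration, the practice exam must start by 31 − 5 = hour 26.
Nothing follows note summarizing; the deadline of hour 37 is its only limit. It must start by 37 − 7 = hour 30.
The problem set feeds the practice exam (must start by hour 26, minus 3-hour gap → hour 23); note summarizing (must start by hour 30, minus 1-hour gap → hour 29). Taking the minimum, the problem set must finish by hour 23 and start by 23 − 7 = hour 16.
Lecture review has several dependents: the problem set (must start by hour 16); final review (must start by hour 36). The earliest of those limits is hour 16, so lecture review must start by 16 − 1 = hour 15.
Error review must finish by hour 37; it takes 1 hour, so it must start by 37 − 1 = hour 36.
Textbook reading must finish in time for lecture review (must start by hour 15, minus 1-hour gap → hour 14); the problem set (must start by hour 16); the practice exam (must start by hour 26); error review (must start by hour 36); note summarizing (must start by hour 30); formula-sheet prep (must start by hour 31). The tightest is hour 14, so textbook reading must start by 14 − 8 = hour 6.

6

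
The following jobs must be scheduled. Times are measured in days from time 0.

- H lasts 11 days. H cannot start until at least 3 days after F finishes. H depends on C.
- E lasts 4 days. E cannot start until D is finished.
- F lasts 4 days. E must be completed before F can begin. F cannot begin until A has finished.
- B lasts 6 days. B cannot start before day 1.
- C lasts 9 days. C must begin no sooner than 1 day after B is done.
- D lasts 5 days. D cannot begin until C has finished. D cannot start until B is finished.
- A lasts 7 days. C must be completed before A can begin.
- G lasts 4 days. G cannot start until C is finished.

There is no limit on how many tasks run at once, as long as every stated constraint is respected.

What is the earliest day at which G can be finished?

B waits on its own release at day 1, so it starts at day 1 and finishes at 1 + 6 = day 7.
C waits on B (finishes day 7, plus 1-day gap → day 8), so it starts at day 8 and finishes at 8 + 9 = day 17.
G waits on C (finishes day 17), so it starts at day 17 and finishes at 17 + 4 = day 21.

21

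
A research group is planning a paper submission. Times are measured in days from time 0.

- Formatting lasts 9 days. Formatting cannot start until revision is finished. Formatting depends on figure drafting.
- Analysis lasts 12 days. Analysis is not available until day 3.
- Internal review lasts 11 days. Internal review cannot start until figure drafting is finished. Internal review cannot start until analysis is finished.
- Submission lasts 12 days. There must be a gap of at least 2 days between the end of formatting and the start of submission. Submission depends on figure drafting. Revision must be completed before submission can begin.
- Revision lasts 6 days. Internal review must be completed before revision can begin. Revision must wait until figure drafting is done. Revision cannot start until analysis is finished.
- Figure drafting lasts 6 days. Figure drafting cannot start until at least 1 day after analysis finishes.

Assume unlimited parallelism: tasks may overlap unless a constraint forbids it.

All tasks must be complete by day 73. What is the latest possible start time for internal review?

33

Submission has no dependents, so it just needs to finish by day 73. Starting by 73 − 12 = day 61 achieves that.
Formatting feeds into submission (must start by day 61, minus 2-day gap → day 59); so formatting must finish by day 59 and therefore start by day 50.
Revision has several dependents: formatting (must start by day 50); submission (must start by day 61). The earliest of those limits is day 50, so revision must start by 50 − 6 = day 44.
Internal review feeds into revision (must start by day 44); so internal review must finish by day 44 and therefore start by day 33.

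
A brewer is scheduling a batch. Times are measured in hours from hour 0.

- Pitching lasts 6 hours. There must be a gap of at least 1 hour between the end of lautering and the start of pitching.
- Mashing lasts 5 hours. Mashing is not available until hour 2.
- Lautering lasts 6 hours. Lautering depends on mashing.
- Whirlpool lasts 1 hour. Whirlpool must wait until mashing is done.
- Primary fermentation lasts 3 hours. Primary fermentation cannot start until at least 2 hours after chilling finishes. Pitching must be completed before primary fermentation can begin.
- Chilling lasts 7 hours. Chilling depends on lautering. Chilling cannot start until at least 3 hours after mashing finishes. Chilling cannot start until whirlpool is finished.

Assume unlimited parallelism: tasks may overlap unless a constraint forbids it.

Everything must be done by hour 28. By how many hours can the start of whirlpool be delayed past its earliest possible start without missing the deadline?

8

Mashing cannot begin until its own release at hour 2. It runs from hour 2 to 2 + 5 = hour 7.
After mashing (finishes hour 7), whirlpool can start at hour 7 and finishes at hour 8.

Working backward from the deadline:
Primary fermentation must finish by hour 28; it takes 3 hours, so it must start by 28 − 3 = hour 25.
Chilling must finish before primary fermentation (must start by hour 25, minus 2-hour gap → hour 23). With a 7-hour duration, chilling must start by 23 − 7 = hour 16.
Since chilling (must start by hour 16) depends on it, whirlpool must finish by hour 16. Backing off its 1-hour duration gives a latest start of hour 15.
So whirlpool can start as early as hour 7 and as late as hour 15, giving 15 − 7 = 8 hours of slack.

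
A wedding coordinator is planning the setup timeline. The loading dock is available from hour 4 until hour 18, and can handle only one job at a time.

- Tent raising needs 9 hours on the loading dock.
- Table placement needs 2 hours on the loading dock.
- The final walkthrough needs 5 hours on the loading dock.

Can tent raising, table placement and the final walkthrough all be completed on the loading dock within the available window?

No

The loading dock window is 18 − 4 = 14 hours.
Running back to back, the jobs need 9 + 2 + 5 = 16 hours on the loading dock.
Since 16 > 14, they cannot all fit.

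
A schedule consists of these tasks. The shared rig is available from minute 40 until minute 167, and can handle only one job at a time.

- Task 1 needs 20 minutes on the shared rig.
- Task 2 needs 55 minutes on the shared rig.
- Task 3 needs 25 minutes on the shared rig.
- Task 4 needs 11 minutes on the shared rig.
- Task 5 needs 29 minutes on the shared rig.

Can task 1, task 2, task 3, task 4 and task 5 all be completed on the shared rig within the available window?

The shared rig window is 167 − 40 = 127 minutes.
Running back to back, the jobs need 20 + 55 + 25 + 11 + 29 = 140 minutes on the shared rig.
Since 140 > 127, they cannot all fit.

No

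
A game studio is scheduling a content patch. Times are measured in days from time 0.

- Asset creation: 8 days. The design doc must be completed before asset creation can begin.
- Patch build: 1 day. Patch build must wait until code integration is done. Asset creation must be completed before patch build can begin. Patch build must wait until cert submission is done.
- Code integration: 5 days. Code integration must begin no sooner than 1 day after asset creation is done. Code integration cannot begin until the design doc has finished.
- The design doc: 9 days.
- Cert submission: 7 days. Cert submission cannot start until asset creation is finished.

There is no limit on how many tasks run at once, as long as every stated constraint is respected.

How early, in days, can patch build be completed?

25

Nothing blocks the design doc, so it runs from day 0 to day 9.
Asset creation waits on the design doc (finishes day 9), so it starts at day 9 and finishes at 9 + 8 = day 17.
Cert submission cannot begin until asset creation (finishes day 17). It runs from day 17 to 17 + 7 = day 24.
Code integration cannot start until asset creation (finishes day 17, plus 1-day gap → day 18); the design doc (finishes day 9). The controlling bound is day 18, so code integration finishes at 18 + 5 = day 23.
Patch build has to wait for code integration (finishes day 23); asset creation (finishes day 17); cert submission (finishes day 24). The latest of these is day 24, so patch build runs day 24 to 24 + 1 = day 25.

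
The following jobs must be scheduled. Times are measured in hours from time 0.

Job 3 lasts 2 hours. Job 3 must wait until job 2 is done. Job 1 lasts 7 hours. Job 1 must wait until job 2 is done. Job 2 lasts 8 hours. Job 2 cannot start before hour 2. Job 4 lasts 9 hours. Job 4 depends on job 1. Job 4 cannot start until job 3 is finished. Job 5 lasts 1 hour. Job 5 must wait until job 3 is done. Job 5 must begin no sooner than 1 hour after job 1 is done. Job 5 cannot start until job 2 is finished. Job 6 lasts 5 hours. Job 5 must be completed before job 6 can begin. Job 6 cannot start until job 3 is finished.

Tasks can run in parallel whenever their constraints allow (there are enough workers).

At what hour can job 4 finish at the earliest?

26

Job 2 cannot begin until its own release at hour 2. It runs from hour 2 to 2 + 8 = hour 10.
After job 2 (finishes hour 10), job 3 can start at hour 10 and finishes at hour 12.
Job 1 cannot begin until job 2 (finishes hour 10). It runs from hour 10 to 10 + 7 = hour 17.
For job 4: job 1 (finishes hour 17); job 3 (finishes hour 12). Taking the maximum gives a start of hour 17, and it finishes at 17 + 9 = hour 26.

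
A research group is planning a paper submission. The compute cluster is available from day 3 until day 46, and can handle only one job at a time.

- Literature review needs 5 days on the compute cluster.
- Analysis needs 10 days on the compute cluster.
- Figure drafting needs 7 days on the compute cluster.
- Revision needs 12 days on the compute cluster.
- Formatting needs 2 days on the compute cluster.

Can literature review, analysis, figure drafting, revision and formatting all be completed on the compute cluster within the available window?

Yes

The compute cluster window is 46 − 3 = 43 days.
Running back to back, the jobs need 5 + 10 + 7 + 12 + 2 = 36 days on the compute cluster.
Since 36 ≤ 43, they fit within the window.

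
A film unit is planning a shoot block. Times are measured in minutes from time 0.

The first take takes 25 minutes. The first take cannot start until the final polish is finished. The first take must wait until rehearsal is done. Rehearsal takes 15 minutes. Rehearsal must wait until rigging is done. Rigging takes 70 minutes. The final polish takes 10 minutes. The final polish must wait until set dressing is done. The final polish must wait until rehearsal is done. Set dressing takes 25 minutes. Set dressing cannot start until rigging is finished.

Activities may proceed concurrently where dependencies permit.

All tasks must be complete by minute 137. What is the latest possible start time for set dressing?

Nothing follows the first take; the deadline of minute 137 is its only limit. It must start by 137 − 25 = minute 112.
The final polish has to be done before the first take (must start by minute 112). That means finishing by minute 112, i.e. starting by 112 − 10 = minute 102.
Set dressing has to be done before the final polish (must start by minute 102). That means finishing by minute 102, i.e. starting by 102 − 25 = minute 77.

77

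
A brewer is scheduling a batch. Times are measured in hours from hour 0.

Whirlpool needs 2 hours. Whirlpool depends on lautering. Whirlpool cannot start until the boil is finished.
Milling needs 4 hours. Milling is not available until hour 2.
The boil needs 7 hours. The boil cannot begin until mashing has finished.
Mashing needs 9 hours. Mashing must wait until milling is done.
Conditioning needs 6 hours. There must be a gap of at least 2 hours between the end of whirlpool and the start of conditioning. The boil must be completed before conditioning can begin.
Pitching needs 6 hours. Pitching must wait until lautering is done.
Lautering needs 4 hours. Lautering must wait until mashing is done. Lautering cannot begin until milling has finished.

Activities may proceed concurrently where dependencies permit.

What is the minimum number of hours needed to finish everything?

Milling cannot begin until its own release at hour 2. It runs from hour 2 to 2 + 4 = hour 6.
Mashing cannot begin until milling (finishes hour 6). It runs from hour 6 to 6 + 9 = hour 15.
The boil cannot begin until mashing (finishes hour 15). It runs from hour 15 to 15 + 7 = hour 22.
Lautering has to wait for mashing (finishes hour 15); milling (finishes hour 6). The latest of these is hour 15, so lautering runs hour 15 to 15 + 4 = hour 19.
Pitching cannot begin until lautering (finishes hour 19). It runs from hour 19 to 19 + 6 = hour 25.
Whirlpool cannot start until lautering (finishes hour 19); the boil (finishes hour 22). The controlling bound is hour 22, so whirlpool finishes at 22 + 2 = hour 24.
For conditioning: whirlpool (finishes hour 24, plus 2-hour gap → hour 26); the boil (finishes hour 22). Taking the maximum gives a start of hour 26, and it finishes at 26 + 6 = hour 32.
All tasks are finished once the last one completes. Finish times: Milling at 6, Mashing at 15, Lautering at 19, The boil at 22, Whirlpool at 24, Pitching at 25, Conditioning at 32. The latest is hour 32.

32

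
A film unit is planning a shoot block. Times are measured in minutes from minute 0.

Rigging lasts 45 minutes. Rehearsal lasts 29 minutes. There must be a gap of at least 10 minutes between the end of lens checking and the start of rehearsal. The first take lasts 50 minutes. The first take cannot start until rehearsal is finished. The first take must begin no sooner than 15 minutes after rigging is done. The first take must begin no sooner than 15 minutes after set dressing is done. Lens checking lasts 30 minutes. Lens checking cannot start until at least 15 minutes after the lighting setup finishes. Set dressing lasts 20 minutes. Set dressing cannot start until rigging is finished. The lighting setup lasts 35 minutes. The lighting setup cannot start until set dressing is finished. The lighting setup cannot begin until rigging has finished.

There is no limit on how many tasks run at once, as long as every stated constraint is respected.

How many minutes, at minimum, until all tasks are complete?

Nothing blocks rigging, so it runs from minute 0 to minute 45.
Set dressing cannot begin until rigging (finishes minute 45). It runs from minute 45 to 45 + 20 = minute 65.
The lighting setup needs all of set dressing (finishes minute 65); rigging (finishes minute 45). That puts its earliest start at minute 65; it finishes at 65 + 35 = minute 100.
After the lighting setup (finishes minute 100, plus 15-minute gap → minute 115), lens checking can start at minute 115 and finishes at minute 145.
Rehearsal cannot begin until lens checking (finishes minute 145, plus 10-minute gap → minute 155). It runs from minute 155 to 155 + 29 = minute 184.
The first take has to wait for rehearsal (finishes minute 184); rigging (finishes minute 45, plus 15-minute gap → minute 60); set dressing (finishes minute 65, plus 15-minute gap → minute 80). The latest of these is minute 184, so the first take runs minute 184 to 184 + 50 = minute 234.
All tasks are finished once the last one completes. Finish times: Rigging at 45, Set dressing at 65, The lighting setup at 100, Lens checking at 145, Rehearsal at 184, The first take at 234. The latest is minute 234.

234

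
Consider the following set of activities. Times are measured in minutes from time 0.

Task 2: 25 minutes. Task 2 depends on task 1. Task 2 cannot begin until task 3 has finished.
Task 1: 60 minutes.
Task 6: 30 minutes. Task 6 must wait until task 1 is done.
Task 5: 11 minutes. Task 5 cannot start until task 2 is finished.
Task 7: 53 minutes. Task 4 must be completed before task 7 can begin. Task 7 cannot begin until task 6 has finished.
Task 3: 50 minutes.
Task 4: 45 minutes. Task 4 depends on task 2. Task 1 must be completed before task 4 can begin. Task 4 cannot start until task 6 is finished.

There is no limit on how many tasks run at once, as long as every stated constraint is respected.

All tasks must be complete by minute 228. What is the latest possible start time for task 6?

100

Task 7 has no dependents, so it just needs to finish by minute 228. Starting by 228 − 53 = minute 175 achieves that.
Since task 7 (must start by minute 175) depends on it, task 4 must finish by minute 175. Backing off its 45-minute duration gives a latest start of minute 130.
Task 6 must finish in time for task 4 (must start by minute 130); task 7 (must start by minute 175). The tightest is minute 130, so task 6 must start by 130 − 30 = minute 100.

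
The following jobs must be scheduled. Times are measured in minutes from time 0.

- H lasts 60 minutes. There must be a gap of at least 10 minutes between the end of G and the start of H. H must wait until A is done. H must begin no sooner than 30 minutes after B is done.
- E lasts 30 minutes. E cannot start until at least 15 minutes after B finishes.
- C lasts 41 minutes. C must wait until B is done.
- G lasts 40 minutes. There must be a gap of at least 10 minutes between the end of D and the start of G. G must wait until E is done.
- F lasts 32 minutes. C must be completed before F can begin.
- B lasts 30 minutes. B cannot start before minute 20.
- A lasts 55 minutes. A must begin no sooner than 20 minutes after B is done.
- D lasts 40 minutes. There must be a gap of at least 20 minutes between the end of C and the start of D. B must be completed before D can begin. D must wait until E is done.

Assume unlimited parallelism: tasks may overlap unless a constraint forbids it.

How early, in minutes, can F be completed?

123

B waits on its own release at minute 20, so it starts at minute 20 and finishes at 20 + 30 = minute 50.
C cannot begin until B (finishes minute 50). It runs from minute 50 to 50 + 41 = minute 91.
F cannot begin until C (finishes minute 91). It runs from minute 91 to 91 + 32 = minute 123.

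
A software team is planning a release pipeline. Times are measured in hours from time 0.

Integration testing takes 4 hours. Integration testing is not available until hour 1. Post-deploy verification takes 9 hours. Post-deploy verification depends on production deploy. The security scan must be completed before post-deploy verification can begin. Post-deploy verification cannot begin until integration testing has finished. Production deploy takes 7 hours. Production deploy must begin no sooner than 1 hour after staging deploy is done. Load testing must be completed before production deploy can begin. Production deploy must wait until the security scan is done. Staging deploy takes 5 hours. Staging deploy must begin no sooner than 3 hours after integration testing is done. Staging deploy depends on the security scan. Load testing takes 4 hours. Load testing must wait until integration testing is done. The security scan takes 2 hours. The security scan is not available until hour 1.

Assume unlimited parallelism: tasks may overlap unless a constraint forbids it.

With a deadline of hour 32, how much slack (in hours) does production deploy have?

2

After its own release at hour 1, the security scan can start at hour 1 and finishes at hour 3.
Integration testing cannot begin until its own release at hour 1. It runs from hour 1 to 1 + 4 = hour 5.
After integration testing (finishes hour 5), load testing can start at hour 5 and finishes at hour 9.
Staging deploy cannot start until integration testing (finishes hour 5, plus 3-hour gap → hour 8); the security scan (finishes hour 3). The controlling bound is hour 8, so staging deploy finishes at 8 + 5 = hour 13.
For production deploy: staging deploy (finishes hour 13, plus 1-hour gap → hour 14); load testing (finishes hour 9); the security scan (finishes hour 3). Taking the maximum gives a start of hour 14, and it finishes at 14 + 7 = hour 21.

Working backward from the deadline:
To finish by hour 32, post-deploy verification (duration 9) must start no later than hour 23.
Production deploy has to be done before post-deploy verification (must start by hour 23). That means finishing by hour 23, i.e. starting by 23 − 7 = hour 16.
So production deploy can start as early as hour 14 and as late as hour 16, giving 16 − 14 = 2 hours of slack.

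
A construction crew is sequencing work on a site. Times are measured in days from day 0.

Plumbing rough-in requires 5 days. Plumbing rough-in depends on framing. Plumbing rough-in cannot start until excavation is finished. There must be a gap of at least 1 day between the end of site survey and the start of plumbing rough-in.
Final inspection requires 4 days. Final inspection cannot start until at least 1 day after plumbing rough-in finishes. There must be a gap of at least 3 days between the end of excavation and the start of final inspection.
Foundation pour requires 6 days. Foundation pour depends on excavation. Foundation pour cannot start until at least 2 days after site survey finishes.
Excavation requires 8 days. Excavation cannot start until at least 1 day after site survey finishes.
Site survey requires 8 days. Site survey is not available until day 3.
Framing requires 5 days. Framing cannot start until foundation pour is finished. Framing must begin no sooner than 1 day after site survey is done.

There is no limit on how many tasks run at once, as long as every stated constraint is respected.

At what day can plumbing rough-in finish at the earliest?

36

Site survey waits on its own release at day 3, so it starts at day 3 and finishes at 3 + 8 = day 11.
Excavation cannot begin until site survey (finishes day 11, plus 1-day gap → day 12). It runs from day 12 to 12 + 8 = day 20.
Foundation pour needs all of excavation (finishes day 20); site survey (finishes day 11, plus 2-day gap → day 13). That puts its earliest start at day 20; it finishes at 20 + 6 = day 26.
Framing has to wait for foundation pour (finishes day 26); site survey (finishes day 11, plus 1-day gap → day 12). The latest of these is day 26, so framing runs day 26 to 26 + 5 = day 31.
For plumbing rough-in: framing (finishes day 31); excavation (finishes day 20); site survey (finishes day 11, plus 1-day gap → day 12). Taking the maximum gives a start of day 31, and it finishes at 31 + 5 = day 36.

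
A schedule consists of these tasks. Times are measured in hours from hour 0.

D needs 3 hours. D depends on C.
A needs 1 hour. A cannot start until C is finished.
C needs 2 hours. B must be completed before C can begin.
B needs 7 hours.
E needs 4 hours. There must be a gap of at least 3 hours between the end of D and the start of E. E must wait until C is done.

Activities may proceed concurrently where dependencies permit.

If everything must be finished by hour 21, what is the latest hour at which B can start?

To finish by hour 21, A (duration 1) must start no later than hour 20.
To finish by hour 21, E (duration 4) must start no later than hour 17.
D feeds into E (must start by hour 17, minus 3-hour gap → hour 14); so D must finish by hour 14 and therefore start by hour 11.
C must finish in time for A (must start by hour 20); D (must start by hour 11); E (must start by hour 17). The tightest is hour 11, so C must start by 11 − 2 = hour 9.
B feeds into C (must start by hour 9); so B must finish by hour 9 and therefore start by hour 2.

2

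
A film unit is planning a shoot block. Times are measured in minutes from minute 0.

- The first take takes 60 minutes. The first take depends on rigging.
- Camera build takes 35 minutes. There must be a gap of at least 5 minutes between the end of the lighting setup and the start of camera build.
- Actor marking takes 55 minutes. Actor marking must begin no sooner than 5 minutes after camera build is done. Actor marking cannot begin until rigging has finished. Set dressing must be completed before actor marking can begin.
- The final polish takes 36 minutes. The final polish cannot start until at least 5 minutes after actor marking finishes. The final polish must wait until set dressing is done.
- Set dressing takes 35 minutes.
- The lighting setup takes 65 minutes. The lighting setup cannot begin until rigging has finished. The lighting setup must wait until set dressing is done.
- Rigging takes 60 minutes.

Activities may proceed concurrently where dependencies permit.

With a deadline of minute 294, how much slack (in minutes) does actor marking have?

28

Set dressing has no prerequisites, so it starts at minute 0 and finishes at minute 35.
Nothing blocks rigging, so it runs from minute 0 to minute 60.
The lighting setup needs all of rigging (finishes minute 60); set dressing (finishes minute 35). That puts its earliest start at minute 60; it finishes at 60 + 65 = minute 125.
Camera build cannot begin until the lighting setup (finishes minute 125, plus 5-minute gap → minute 130). It runs from minute 130 to 130 + 35 = minute 165.
Actor marking has to wait for camera build (finishes minute 165, plus 5-minute gap → minute 170); rigging (finishes minute 60); set dressing (finishes minute 35). The latest of these is minute 170, so actor marking runs minute 170 to 170 + 55 = minute 225.

Working backward from the deadline:
To finish by minute 294, the final polish (duration 36) must start no later than minute 258.
Actor marking has to be done before the final polish (must start by minute 258, minus 5-minute gap → minute 253). That means finishing by minute 253, i.e. starting by 253 − 55 = minute 198.
So actor marking can start as early as minute 170 and as late as minute 198, giving 198 − 170 = 28 minutes of slack.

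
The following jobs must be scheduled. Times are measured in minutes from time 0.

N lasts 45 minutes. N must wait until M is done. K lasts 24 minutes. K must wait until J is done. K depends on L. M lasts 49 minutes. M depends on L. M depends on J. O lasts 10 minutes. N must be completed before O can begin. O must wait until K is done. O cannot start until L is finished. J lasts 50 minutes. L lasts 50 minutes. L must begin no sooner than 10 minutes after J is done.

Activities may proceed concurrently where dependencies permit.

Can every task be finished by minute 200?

J has no prerequisites, so it starts at minute 0 and finishes at minute 50.
L cannot begin until J (finishes minute 50, plus 10-minute gap → minute 60). It runs from minute 60 to 60 + 50 = minute 110.
M needs all of L (finishes minute 110); J (finishes minute 50). That puts its earliest start at minute 110; it finishes at 110 + 49 = minute 159.
N waits on M (finishes minute 159), so it starts at minute 159 and finishes at 159 + 45 = minute 204.
For K: J (finishes minute 50); L (finishes minute 110). Taking the maximum gives a start of minute 110, and it finishes at 110 + 24 = minute 134.
O cannot start until N (finishes minute 204); K (finishes minute 134); L (finishes minute 110). The controlling bound is minute 204, so O finishes at 204 + 10 = minute 214.
The earliest everything can be done is minute 214, which is after the deadline of 200, so it is not possible.

No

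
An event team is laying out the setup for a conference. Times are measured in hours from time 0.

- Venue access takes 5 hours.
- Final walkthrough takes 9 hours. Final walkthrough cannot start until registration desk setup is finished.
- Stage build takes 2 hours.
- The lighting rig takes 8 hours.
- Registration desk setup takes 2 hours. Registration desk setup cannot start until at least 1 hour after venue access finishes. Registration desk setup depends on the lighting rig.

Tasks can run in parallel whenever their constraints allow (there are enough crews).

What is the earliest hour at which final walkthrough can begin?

The lighting rig has no prerequisites, so it starts at hour 0 and finishes at hour 8.
Venue access has no prerequisites, so it starts at hour 0 and finishes at hour 5.
For registration desk setup: venue access (finishes hour 5, plus 1-hour gap → hour 6); the lighting rig (finishes hour 8). Taking the maximum gives a start of hour 8, and it finishes at 8 + 2 = hour 10.
Final walkthrough waits on registration desk setup (finishes hour 10), so the earliest it can start is hour 10.

10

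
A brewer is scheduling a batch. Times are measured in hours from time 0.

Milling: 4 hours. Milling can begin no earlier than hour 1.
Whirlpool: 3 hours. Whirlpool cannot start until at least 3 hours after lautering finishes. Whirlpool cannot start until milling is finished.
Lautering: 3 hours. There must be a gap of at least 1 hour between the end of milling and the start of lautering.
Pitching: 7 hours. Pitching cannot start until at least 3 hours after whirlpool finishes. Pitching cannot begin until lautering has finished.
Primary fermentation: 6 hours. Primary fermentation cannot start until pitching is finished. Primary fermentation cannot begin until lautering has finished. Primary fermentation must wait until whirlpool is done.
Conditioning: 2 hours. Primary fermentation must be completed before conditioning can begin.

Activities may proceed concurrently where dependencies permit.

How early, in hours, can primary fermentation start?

Milling waits on its own release at hour 1, so it starts at hour 1 and finishes at 1 + 4 = hour 5.
Lautering waits on milling (finishes hour 5, plus 1-hour gap → hour 6), so it starts at hour 6 and finishes at 6 + 3 = hour 9.
Whirlpool needs all of lautering (finishes hour 9, plus 3-hour gap → hour 12); milling (finishes hour 5). That puts its earliest start at hour 12; it finishes at 12 + 3 = hour 15.
Pitching cannot start until whirlpool (finishes hour 15, plus 3-hour gap → hour 18); lautering (finishes hour 9). The controlling bound is hour 18, so pitching finishes at 18 + 7 = hour 25.
Primary fermentation waits on pitching (finishes hour 25); lautering (finishes hour 9); whirlpool (finishes hour 15). The latest of these is hour 25, which is the earliest primary fermentation can start.

25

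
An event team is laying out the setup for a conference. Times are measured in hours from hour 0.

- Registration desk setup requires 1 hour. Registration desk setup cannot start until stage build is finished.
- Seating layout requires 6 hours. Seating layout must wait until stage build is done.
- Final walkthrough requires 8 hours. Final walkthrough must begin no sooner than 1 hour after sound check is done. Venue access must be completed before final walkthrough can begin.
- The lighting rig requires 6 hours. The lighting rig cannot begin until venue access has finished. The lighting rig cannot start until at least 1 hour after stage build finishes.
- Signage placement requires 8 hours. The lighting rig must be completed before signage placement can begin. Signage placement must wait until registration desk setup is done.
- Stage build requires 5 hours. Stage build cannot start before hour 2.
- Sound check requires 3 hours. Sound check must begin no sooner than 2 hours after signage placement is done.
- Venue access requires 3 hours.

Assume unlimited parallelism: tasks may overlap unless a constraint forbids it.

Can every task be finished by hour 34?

Stage build cannot begin until its own release at hour 2. It runs from hour 2 to 2 + 5 = hour 7.
After stage build (finishes hour 7), registration desk setup can start at hour 7 and finishes at hour 8.
After stage build (finishes hour 7), seating layout can start at hour 7 and finishes at hour 13.
Venue access can start immediately at hour 0; it finishes at hour 3.
For the lighting rig: venue access (finishes hour 3); stage build (finishes hour 7, plus 1-hour gap → hour 8). Taking the maximum gives a start of hour 8, and it finishes at 8 + 6 = hour 14.
Signage placement needs all of the lighting rig (finishes hour 14); registration desk setup (finishes hour 8). That puts its earliest start at hour 14; it finishes at 14 + 8 = hour 22.
Sound check cannot begin until signage placement (finishes hour 22, plus 2-hour gap → hour 24). It runs from hour 24 to 24 + 3 = hour 27.
Final walkthrough cannot start until sound check (finishes hour 27, plus 1-hour gap → hour 28); venue access (finishes hour 3). The controlling bound is hour 28, so final walkthrough finishes at 28 + 8 = hour 36.
The earliest everything can be done is hour 36, which is after the deadline of 34, so it is not possible.

No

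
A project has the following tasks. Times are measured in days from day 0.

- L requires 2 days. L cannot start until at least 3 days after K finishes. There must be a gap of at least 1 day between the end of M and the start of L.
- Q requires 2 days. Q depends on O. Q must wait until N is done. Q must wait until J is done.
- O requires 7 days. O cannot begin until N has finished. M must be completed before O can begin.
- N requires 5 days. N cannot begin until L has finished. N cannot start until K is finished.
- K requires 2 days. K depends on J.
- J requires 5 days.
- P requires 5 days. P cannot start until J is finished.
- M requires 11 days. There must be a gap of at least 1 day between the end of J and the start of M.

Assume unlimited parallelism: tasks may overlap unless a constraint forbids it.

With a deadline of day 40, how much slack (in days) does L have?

J can start immediately at day 0; it finishes at day 5.
M waits on J (finishes day 5, plus 1-day gap → day 6), so it starts at day 6 and finishes at 6 + 11 = day 17.
K waits on J (finishes day 5), so it starts at day 5 and finishes at 5 + 2 = day 7.
For L: K (finishes day 7, plus 3-day gap → day 10); M (finishes day 17, plus 1-day gap → day 18). Taking the maximum gives a start of day 18, and it finishes at 18 + 2 = day 20.

Working backward from the deadline:
Q has no dependents, so it just needs to finish by day 40. Starting by 40 − 2 = day 38 achieves that.
Since Q (must start by day 38) depends on it, O must finish by day 38. Backing off its 7-day duration gives a latest start of day 31.
N must finish in time for O (must start by day 31); Q (must start by day 38). The tightest is day 31, so N must start by 31 − 5 = day 26.
L feeds into N (must start by day 26); so L must finish by day 26 and therefore start by day 24.
So L can start as early as day 18 and as late as day 24, giving 24 − 18 = 6 days of slack.

6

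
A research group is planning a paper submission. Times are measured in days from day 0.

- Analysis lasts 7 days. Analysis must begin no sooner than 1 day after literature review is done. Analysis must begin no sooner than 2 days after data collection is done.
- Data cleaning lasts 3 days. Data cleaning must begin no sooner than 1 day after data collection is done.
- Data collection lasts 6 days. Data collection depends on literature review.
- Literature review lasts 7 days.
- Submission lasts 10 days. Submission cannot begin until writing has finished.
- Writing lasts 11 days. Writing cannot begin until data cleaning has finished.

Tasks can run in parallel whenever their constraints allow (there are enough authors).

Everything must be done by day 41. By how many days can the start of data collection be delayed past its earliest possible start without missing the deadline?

Nothing blocks literature review, so it runs from day 0 to day 7.
Data collection waits on literature review (finishes day 7), so it starts at day 7 and finishes at 7 + 6 = day 13.

Working backward from the deadline:
Submission has no dependents, so it just needs to finish by day 41. Starting by 41 − 10 = day 31 achieves that.
Writing feeds into submission (must start by day 31); so writing must finish by day 31 and therefore start by day 20.
Data cleaning feeds into writing (must start by day 20); so data cleaning must finish by day 20 and therefore start by day 17.
Analysis must finish by day 41; it takes 7 days, so it must start by 41 − 7 = day 34.
Data collection must finish in time for data cleaning (must start by day 17, minus 1-day gap → day 16); analysis (must start by day 34, minus 2-day gap → day 32). The tightest is day 16, so data collection must start by 16 − 6 = day 10.
So data collection can start as early as day 7 and as late as day 10, giving 10 − 7 = 3 days of slack.

3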